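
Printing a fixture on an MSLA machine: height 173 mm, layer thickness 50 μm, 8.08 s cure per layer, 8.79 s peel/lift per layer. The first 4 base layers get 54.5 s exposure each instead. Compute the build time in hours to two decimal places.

Layers = ⌈173/0.05⌉ = 3460.
Bottom layers: 4 × (54.5 + 8.79) → 253.16 s.
Regular layers = 3456 × (8.08 + 8.79) = 58302.72 s.
Total = 253.16 + 58302.72 = 58555.88 s = 16.27 hours.

16.27 hours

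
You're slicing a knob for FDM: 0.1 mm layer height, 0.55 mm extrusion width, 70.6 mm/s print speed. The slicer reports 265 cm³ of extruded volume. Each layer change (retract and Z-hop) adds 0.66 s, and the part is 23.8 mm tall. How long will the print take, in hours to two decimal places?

Bead cross-section = 0.1 × 0.55 = 0.055 mm².
Total extruded path = 265000/0.055 = 4818181.8 mm.
Time extruding = 4818181.8 / 70.6 = 68246.2 s.
Layer count = ceil(23.8 / 0.1) = 238.
Z-hop total = 238 × 0.66, so 157.08 s.
Altogether 68246.2 + 157.08 = 68403.28 s, i.e. 19.00 hours.

19.00 hours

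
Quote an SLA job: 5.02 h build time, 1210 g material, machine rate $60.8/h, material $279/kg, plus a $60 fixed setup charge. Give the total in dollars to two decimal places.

$702.81

Machine cost = 60.8 × 5.02 = $305.216.
Material charge = 279 × 1210/1000 = $337.59.
Total = 305.216 + 337.59 + 60 = 702.806 ≈ $702.81.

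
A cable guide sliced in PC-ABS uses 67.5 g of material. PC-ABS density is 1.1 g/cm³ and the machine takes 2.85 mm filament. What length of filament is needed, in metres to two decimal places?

Volume = 67.5 g / 1.1 g·cm⁻³ = 61.3636 cm³ = 61363.6 mm³.
Cross-section of 2.85 mm filament: π·(2.85/2)² = 6.3794 mm².
L = V/A = 61363.6/6.3794 = 9619.02 mm → 9.62 m.

9.62 m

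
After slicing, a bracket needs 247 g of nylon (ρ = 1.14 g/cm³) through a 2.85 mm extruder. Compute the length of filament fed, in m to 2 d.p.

33.96 m

Volume = 247 g / 1.14 g·cm⁻³ = 216.6667 cm³ = 216666.7 mm³.
Filament cross-section = π × (2.85/2)² = 6.3794 mm².
Length = 216666.7 / 6.3794 = 33963.49 mm = 33.96 m.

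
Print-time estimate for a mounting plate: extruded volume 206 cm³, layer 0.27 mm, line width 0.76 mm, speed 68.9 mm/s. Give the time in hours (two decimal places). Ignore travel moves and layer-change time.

4.05 hours

Line area = 0.27 × 0.76, so 0.2052 mm².
Path length: 206000 mm³ / 0.2052 mm² → 1003898.6 mm.
Print-move time: 1003898.6 / 68.9 → 14570.4 s.
Converting: 14570.4 s = 4.05 hours.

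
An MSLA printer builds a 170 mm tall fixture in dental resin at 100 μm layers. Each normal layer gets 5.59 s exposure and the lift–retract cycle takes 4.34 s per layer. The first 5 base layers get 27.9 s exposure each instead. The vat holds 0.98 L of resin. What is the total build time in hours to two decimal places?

4.72 hours

Layers = ⌈170/0.1⌉ = 1700.
Burn-in layers = 5 × (27.9 + 4.34), so 161.2 s.
Regular layers = 1695 × (5.59 + 4.34) = 16831.35 s.
Sum: 161.2 + 16831.35 = 16992.55 s → 4.72 hours.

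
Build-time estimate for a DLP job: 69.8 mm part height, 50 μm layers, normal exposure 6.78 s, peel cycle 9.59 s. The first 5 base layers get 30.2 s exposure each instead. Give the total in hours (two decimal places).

Layers = ⌈69.8/0.05⌉ = 1396.
Bottom layers = 5 × (30.2 + 9.59), so 198.95 s.
Remaining layers = 1391 × (6.78 + 9.59) = 22770.67 s.
Total = 198.95 + 22770.67 = 22969.62 s = 6.38 hours.

6.38 hours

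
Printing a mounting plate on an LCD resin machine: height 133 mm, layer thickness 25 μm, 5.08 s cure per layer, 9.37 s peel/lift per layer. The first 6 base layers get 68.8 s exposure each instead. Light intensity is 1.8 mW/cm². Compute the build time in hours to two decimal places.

Layers = ⌈133/0.025⌉ = 5320.
Base layers = 6 × (68.8 + 9.37) = 469.02 s.
Remaining layers = 5314 × (5.08 + 9.37), so 76787.3 s.
Total = 469.02 + 76787.3 = 77256.32 s = 21.46 hours.

21.46 hours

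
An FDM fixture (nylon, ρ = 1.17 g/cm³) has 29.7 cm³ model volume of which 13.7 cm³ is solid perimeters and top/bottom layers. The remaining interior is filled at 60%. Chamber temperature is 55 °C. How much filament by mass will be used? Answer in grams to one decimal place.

Infill region: 29.7 − 13.7 → 16 cm³.
Infill volume: 0.60 × 16 → 9.6 cm³.
Deposited volume = 13.7 + 9.6 = 23.3 cm³.
Mass = 23.3 × 1.17, so 27.261 g.

27.3 g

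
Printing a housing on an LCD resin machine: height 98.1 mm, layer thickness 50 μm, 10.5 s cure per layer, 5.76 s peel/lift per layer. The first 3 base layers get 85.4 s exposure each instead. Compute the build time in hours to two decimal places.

Layer count = ceil(98.1 / 0.05) = 1962.
Burn-in layers: 3 × (85.4 + 5.76) → 273.48 s.
Normal layers = 1959 × (10.5 + 5.76), so 31853.34 s.
Sum: 273.48 + 31853.34 = 32126.82 s → 8.92 hours.

8.92 hours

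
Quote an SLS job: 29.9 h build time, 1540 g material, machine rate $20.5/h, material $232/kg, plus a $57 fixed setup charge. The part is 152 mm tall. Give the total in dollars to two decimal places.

$1027.23

Time charge: 20.5 × 29.9 → $612.95.
Material charge: 232 × 1540/1000 → $357.28.
Adding setup: 612.95 + 357.28 + 57 → $1027.23.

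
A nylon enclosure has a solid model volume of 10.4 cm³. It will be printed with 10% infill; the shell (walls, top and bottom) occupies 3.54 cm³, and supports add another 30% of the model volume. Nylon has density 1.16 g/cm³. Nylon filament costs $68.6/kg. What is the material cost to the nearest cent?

Interior volume = 10.4 − 3.54 = 6.86 cm³.
Infill deposited = 0.10 × 6.86, so 0.686 cm³.
Support = 0.30 × 10.4 = 3.12 cm³.
Deposited volume: 3.54 + 0.686 + 3.12 → 7.346 cm³.
Mass = 7.346 × 1.16, so 8.52136 g.
Cost = 8.52136 g / 1000 × $68.6/kg = $0.58.

$0.58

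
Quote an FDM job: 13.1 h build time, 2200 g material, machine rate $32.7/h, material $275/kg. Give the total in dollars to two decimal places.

Time charge = 32.7 × 13.1 = $428.37.
Material charge = 275 × 2200/1000 = $605.00.
Total = 428.37 + 605.00 = $1033.37.

$1033.37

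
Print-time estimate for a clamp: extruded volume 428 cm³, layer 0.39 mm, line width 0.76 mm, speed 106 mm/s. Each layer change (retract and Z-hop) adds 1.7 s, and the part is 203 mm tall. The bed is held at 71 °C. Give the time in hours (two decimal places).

Extrusion cross-section = 0.39 × 0.76 = 0.2964 mm².
Total extruded path = 428000/0.2964 = 1443994.6 mm.
Time extruding = 1443994.6 / 106 = 13622.6 s.
Number of layers: 203 / 0.39 → 521 (rounded up).
Non-print overhead = 521 × 1.7, so 885.7 s.
Total = 13622.6 + 885.7 = 14508.3 s = 4.03 hours.

4.03 hours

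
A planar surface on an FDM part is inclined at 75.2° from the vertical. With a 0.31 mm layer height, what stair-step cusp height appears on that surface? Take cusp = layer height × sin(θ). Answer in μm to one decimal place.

sin(75.2°) = 0.9668, so cusp = 0.31 × 0.9668 = 0.299708 mm → 299.7 μm.

299.7 μm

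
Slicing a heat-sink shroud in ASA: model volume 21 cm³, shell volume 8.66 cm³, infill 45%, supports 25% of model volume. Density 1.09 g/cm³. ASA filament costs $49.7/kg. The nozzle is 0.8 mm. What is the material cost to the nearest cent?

Volume inside the shell: 21 − 8.66 → 12.34 cm³.
Deposited infill = 0.45 × 12.34, so 5.553 cm³.
Support: 0.25 × 21 → 5.25 cm³.
Deposited volume = 8.66 + 5.553 + 5.25 = 19.463 cm³.
Mass: 19.463 × 1.09 → 21.21467 g.
At $49.7/kg: 21.21467/1000 × 49.7 = $1.05.

$1.05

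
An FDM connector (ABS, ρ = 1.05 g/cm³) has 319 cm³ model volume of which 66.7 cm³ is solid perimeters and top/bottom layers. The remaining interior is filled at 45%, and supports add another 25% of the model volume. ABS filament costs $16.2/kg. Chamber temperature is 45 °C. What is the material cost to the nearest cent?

$4.42

Infill region = 319 − 66.7, so 252.3 cm³.
Infill volume = 0.45 × 252.3 = 113.535 cm³.
Support = 0.25 × 319 = 79.75 cm³.
Deposited volume = 66.7 + 113.535 + 79.75, so 259.985 cm³.
Mass = 259.985 × 1.05, so 272.98425 g.
At $16.2/kg: 272.98425/1000 × 16.2 = $4.42.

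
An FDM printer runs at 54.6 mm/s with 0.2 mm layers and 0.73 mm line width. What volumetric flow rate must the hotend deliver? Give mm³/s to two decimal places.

7.97

A = 0.2 × 0.73, so 0.146 mm².
Volumetric flow = 54.6 × 0.146 = 7.97 mm³/s.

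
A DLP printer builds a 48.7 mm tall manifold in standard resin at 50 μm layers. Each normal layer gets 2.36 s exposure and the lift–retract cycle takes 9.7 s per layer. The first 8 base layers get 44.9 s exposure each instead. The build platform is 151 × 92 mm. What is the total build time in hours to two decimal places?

3.36 hours

Layers = ⌈48.7/0.05⌉ = 974.
Bottom layers: 8 × (44.9 + 9.7) → 436.8 s.
Regular layers = 966 × (2.36 + 9.7) = 11649.96 s.
Sum: 436.8 + 11649.96 = 12086.76 s → 3.36 hours.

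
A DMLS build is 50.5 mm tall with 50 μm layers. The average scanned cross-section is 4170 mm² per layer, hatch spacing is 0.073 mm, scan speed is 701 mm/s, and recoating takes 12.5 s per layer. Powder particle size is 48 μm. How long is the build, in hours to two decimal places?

26.37 hours

Layer count = ceil(50.5 / 0.05) = 1010.
Scan path per layer = 4170 / 0.073 = 57123.3 mm.
Scan time per layer: 57123.3 / 701 → 81.4883 s.
Time per layer = 81.4883 + 12.5 = 93.9883 s.
Build time = 1010 × 93.9883 = 94928.183 s = 26.37 hours.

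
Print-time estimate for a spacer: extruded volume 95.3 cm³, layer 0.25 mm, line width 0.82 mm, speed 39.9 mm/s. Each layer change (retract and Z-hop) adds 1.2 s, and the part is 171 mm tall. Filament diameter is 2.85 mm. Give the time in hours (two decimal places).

3.46 hours

Line area = 0.25 × 0.82, so 0.205 mm².
Total extruded path = 95300/0.205 = 464878 mm.
Print-move time = 464878 / 39.9, so 11651.1 s.
Layers = ⌈171/0.25⌉ = 684.
Layer-change overhead = 684 × 1.2, so 820.8 s.
Altogether 11651.1 + 820.8 = 12471.9 s, i.e. 3.46 hours.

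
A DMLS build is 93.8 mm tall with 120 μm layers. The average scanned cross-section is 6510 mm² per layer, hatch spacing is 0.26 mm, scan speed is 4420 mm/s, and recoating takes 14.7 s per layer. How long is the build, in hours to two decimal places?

4.42 hours

Layers = ⌈93.8/0.12⌉ = 782.
Per-layer scan distance: 6510 / 0.26 → 25038.5 mm.
Laser time per layer = 25038.5 / 4420 = 5.6648 s.
Time per layer = 5.6648 + 14.7 = 20.3648 s.
Total: 782 × 20.3648 s = 15925.2736 s → 4.42 hours.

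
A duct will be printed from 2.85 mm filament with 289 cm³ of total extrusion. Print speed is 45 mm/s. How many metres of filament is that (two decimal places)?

Cross-section of 2.85 mm filament: π·(2.85/2)² = 6.3794 mm².
L = 289000 mm³ / 6.3794 mm² = 45302.07 mm, i.e. 45.30 m.

45.30 m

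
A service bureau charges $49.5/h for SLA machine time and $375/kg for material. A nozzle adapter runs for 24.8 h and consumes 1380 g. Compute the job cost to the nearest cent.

$1745.10

Time charge = 49.5 × 24.8 = $1227.60.
Feedstock cost = 375 × 1380/1000, so $517.50.
Total = 1227.60 + 517.50 = $1745.10.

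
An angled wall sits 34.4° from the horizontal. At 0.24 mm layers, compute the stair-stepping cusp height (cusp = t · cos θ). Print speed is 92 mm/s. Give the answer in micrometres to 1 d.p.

Cusp = layer height × cos(34.4°) = 0.24 × 0.8251 = 0.198024 mm = 198.0 μm.

198.0 μm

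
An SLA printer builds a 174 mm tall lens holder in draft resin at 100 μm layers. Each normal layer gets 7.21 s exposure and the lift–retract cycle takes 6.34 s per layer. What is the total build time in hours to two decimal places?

6.55 hours

Number of layers: 174 / 0.1 → 1740 (rounded up).
Per-layer time: 7.21 + 6.34 → 13.55 s.
Build time: 1740 × 13.55 s = 23577 s, i.e. 6.55 hours.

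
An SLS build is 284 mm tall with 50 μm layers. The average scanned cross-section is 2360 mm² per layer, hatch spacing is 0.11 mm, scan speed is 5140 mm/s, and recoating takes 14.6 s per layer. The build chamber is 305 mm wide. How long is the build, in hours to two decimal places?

Layer count = ceil(284 / 0.05) = 5680.
Scan path per layer = 2360 / 0.11 = 21454.5 mm.
Scan time per layer = 21454.5 / 5140, so 4.174 s.
Per-layer time = 4.174 + 14.6, so 18.774 s.
Total: 5680 × 18.774 s = 106636.32 s → 29.62 hours.

29.62 hours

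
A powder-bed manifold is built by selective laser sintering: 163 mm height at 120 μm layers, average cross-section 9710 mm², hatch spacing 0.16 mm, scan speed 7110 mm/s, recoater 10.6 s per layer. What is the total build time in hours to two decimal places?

Number of layers: 163 / 0.12 → 1359 (rounded up).
Scan path per layer = 9710 / 0.16 = 60687.5 mm.
Scan time per layer = 60687.5 / 7110, so 8.5355 s.
Time per layer = 8.5355 + 10.6 = 19.1355 s.
1359 layers × 19.1355 s/layer = 26005.1445 s, i.e. 7.22 hours.

7.22 hours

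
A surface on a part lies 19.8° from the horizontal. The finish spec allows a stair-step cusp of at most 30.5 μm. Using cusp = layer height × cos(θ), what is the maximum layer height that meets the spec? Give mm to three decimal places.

0.032 mm

Layer height = cusp / cos(19.8°) = 0.0305 / 0.9409 = 0.032 mm.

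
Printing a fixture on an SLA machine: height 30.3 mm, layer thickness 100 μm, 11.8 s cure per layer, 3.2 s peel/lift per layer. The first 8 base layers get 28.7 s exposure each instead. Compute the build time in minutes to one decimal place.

Layer count = ceil(30.3 / 0.1) = 303.
Burn-in layers: 8 × (28.7 + 3.2) → 255.2 s.
Regular layers = 295 × (11.8 + 3.2), so 4425 s.
Sum: 255.2 + 4425 = 4680.2 s → 78.0 minutes.

78.0 minutes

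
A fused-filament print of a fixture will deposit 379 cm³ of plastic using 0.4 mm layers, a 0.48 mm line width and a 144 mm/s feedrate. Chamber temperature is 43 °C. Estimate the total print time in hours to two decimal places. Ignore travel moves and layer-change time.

Bead cross-section: 0.4 × 0.48 → 0.192 mm².
Total extruded path = 379000/0.192 = 1973958.3 mm.
Print-move time = 1973958.3 / 144 = 13708 s.
That's 13708 s → 3.81 hours.

3.81 hours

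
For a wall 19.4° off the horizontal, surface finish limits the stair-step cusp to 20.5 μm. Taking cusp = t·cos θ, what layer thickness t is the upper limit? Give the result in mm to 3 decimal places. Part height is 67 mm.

t = h_c / cos θ = 0.0205 / 0.9432 = 0.022 mm.

0.022 mm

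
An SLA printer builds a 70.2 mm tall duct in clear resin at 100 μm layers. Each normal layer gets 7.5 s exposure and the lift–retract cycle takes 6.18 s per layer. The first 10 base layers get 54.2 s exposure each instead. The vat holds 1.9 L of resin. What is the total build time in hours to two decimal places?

Layers = ⌈70.2/0.1⌉ = 702.
Bottom layers = 10 × (54.2 + 6.18), so 603.8 s.
Regular layers: 692 × (7.5 + 6.18) → 9466.56 s.
Total = 603.8 + 9466.56 = 10070.36 s = 2.80 hours.

2.80 hours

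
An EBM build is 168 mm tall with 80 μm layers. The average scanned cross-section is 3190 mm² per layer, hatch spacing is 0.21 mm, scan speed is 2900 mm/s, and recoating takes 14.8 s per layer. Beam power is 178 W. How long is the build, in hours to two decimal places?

11.69 hours

Layer count = ceil(168 / 0.08) = 2100.
Per-layer scan distance = 3190 / 0.21 = 15190.5 mm.
Per-layer scan time = 15190.5 / 2900 = 5.2381 s.
Per-layer time = 5.2381 + 14.8 = 20.0381 s.
Total: 2100 × 20.0381 s = 42080.01 s → 11.69 hours.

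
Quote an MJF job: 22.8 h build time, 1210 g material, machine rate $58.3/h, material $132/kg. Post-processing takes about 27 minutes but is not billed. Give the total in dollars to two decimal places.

Machine-time cost: 58.3 × 22.8 → $1329.24.
Material charge = 132 × 1210/1000 = $159.72.
Job cost: 1329.24 + 159.72 = $1488.96.

$1488.96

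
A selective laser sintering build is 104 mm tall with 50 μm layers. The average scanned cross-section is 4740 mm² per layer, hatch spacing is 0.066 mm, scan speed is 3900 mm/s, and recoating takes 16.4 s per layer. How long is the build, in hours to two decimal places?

Layers = ⌈104/0.05⌉ = 2080.
Scan path per layer: 4740 / 0.066 → 71818.2 mm.
Per-layer scan time = 71818.2 / 3900, so 18.4149 s.
Layer cycle: 18.4149 + 16.4 → 34.8149 s.
2080 layers × 34.8149 s/layer = 72414.992 s, i.e. 20.12 hours.

20.12 hours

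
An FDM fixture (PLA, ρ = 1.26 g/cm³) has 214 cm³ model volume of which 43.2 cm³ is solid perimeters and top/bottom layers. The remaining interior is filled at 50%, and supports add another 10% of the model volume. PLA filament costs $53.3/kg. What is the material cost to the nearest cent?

Volume inside the shell = 214 − 43.2 = 170.8 cm³.
Infill deposited = 0.50 × 170.8 = 85.4 cm³.
Support: 0.10 × 214 → 21.4 cm³.
Total printed volume = 43.2 + 85.4 + 21.4, so 150 cm³.
Mass = 150 × 1.26, so 189 g.
At $53.3/kg: 189/1000 × 53.3 = $10.07.

$10.07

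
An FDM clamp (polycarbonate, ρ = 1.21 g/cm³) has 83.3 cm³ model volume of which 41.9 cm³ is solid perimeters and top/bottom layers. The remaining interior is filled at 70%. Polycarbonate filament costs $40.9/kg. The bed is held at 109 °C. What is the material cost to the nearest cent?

Volume inside the shell = 83.3 − 41.9, so 41.4 cm³.
Infill deposited = 0.70 × 41.4, so 28.98 cm³.
Total extruded: 41.9 + 28.98 → 70.88 cm³.
Mass = 70.88 × 1.21 = 85.7648 g.
At $40.9/kg: 85.7648/1000 × 40.9 = $3.51.

$3.51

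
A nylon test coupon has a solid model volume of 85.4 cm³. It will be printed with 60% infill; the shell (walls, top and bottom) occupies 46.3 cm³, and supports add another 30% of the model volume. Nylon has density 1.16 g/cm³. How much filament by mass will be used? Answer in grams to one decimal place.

110.6 g

Interior volume: 85.4 − 46.3 → 39.1 cm³.
Infill deposited: 0.60 × 39.1 → 23.46 cm³.
Support: 0.30 × 85.4 → 25.62 cm³.
Total extruded: 46.3 + 23.46 + 25.62 → 95.38 cm³.
Mass = 95.38 × 1.16, so 110.6408 g.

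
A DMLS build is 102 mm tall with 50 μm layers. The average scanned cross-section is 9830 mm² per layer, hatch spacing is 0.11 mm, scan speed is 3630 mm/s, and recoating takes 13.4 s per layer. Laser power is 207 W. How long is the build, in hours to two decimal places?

21.54 hours

Layers = ⌈102/0.05⌉ = 2040.
Hatch length per layer = 9830 / 0.11, so 89363.6 mm.
Scan time per layer = 89363.6 / 3630, so 24.6181 s.
Per-layer time = 24.6181 + 13.4, so 38.0181 s.
Build time = 2040 × 38.0181 = 77556.924 s = 21.54 hours.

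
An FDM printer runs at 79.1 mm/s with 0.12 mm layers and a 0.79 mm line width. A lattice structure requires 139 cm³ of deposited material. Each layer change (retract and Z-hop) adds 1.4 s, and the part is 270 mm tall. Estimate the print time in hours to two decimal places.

Line area: 0.12 × 0.79 → 0.0948 mm².
Total extruded path = 139000/0.0948 = 1466244.7 mm.
Extrusion time = 1466244.7 / 79.1, so 18536.6 s.
Layer count = ceil(270 / 0.12) = 2250.
Layer-change overhead = 2250 × 1.4, so 3150 s.
Total = 18536.6 + 3150 = 21686.6 s = 6.02 hours.

6.02 hours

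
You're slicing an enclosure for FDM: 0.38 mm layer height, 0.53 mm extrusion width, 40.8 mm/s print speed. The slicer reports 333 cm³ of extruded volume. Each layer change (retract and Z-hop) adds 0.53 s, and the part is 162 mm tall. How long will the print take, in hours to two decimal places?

Line area = 0.38 × 0.53, so 0.2014 mm².
Path length: 333000 mm³ / 0.2014 mm² → 1653426 mm.
Print-move time = 1653426 / 40.8 = 40525.1 s.
Layer count = ceil(162 / 0.38) = 427.
Layer-change overhead = 427 × 0.53, so 226.31 s.
Altogether 40525.1 + 226.31 = 40751.41 s, i.e. 11.32 hours.

11.32 hours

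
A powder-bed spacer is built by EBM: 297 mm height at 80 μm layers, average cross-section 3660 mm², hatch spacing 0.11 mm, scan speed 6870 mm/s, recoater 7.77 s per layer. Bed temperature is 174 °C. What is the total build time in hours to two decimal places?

Number of layers: 297 / 0.08 → 3713 (rounded up).
Hatch length per layer = 3660 / 0.11 = 33272.7 mm.
Beam time per layer = 33272.7 / 6870, so 4.8432 s.
Layer cycle = 4.8432 + 7.77 = 12.6132 s.
Build time = 3713 × 12.6132 = 46832.8116 s = 13.01 hours.

13.01 hours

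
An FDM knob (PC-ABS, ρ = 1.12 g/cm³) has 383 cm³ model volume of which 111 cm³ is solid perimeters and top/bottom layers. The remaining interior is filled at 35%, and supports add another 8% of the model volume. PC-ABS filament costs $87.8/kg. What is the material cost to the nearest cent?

$23.29

Volume inside the shell: 383 − 111 → 272 cm³.
Deposited infill = 0.35 × 272 = 95.2 cm³.
Support = 0.08 × 383, so 30.64 cm³.
Total extruded = 111 + 95.2 + 30.64 = 236.84 cm³.
Mass = 236.84 × 1.12, so 265.2608 g.
Cost = 265.2608 g / 1000 × $87.8/kg = $23.29.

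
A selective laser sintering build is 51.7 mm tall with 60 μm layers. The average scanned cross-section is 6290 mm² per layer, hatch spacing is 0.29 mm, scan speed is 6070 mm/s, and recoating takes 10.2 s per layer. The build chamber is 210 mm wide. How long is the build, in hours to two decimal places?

Layer count = ceil(51.7 / 0.06) = 862.
Scan path per layer = 6290 / 0.29, so 21689.7 mm.
Laser time per layer = 21689.7 / 6070, so 3.5733 s.
Layer cycle = 3.5733 + 10.2, so 13.7733 s.
Build time = 862 × 13.7733 = 11872.5846 s = 3.30 hours.

3.30 hours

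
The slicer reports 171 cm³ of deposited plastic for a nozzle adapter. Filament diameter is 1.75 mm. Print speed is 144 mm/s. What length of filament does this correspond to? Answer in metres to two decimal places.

71.09 m

Cross-section of 1.75 mm filament: π·(1.75/2)² = 2.4053 mm².
L = 171000 mm³ / 2.4053 mm² = 71093 mm, i.e. 71.09 m.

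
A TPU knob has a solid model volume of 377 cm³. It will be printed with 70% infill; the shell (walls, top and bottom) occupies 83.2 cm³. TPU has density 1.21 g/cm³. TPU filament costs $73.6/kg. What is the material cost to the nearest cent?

Interior volume = 377 − 83.2, so 293.8 cm³.
Infill deposited = 0.70 × 293.8, so 205.66 cm³.
Total extruded = 83.2 + 205.66, so 288.86 cm³.
Mass = 288.86 × 1.21 = 349.5206 g.
Cost = 349.5206 g / 1000 × $73.6/kg = $25.72.

$25.72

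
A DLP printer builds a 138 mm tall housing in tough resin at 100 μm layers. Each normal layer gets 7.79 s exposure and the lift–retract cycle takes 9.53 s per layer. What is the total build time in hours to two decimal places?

Layers = ⌈138/0.1⌉ = 1380.
Per-layer time = 7.79 + 9.53 = 17.32 s.
Build time: 1380 × 17.32 s = 23901.6 s, i.e. 6.64 hours.

6.64 hours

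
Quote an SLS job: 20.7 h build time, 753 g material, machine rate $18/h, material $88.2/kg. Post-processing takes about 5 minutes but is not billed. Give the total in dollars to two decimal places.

$439.01

Machine-time cost = 18 × 20.7, so $372.60.
Feedstock cost = 88.2 × 753/1000 = $66.4146.
Job cost: 372.60 + 66.4146 = 439.0146 ≈ $439.01.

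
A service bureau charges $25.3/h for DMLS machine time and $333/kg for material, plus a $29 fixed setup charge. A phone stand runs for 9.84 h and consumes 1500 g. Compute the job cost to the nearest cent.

Machine cost: 25.3 × 9.84 → $248.952.
Material cost = 333 × 1500/1000, so $499.50.
Adding setup: 248.952 + 499.50 + 29 → 777.452 ≈ $777.45.

$777.45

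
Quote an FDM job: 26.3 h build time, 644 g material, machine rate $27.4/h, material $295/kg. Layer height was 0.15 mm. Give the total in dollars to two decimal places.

Machine cost: 27.4 × 26.3 → $720.62.
Material charge = 295 × 644/1000 = $189.98.
Total = 720.62 + 189.98 = $910.60.

$910.60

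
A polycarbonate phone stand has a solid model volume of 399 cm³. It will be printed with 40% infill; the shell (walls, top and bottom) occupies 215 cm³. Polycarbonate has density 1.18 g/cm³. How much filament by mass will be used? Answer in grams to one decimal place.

340.5 g

Interior volume: 399 − 215 → 184 cm³.
Infill deposited = 0.40 × 184, so 73.6 cm³.
Total extruded = 215 + 73.6 = 288.6 cm³.
Mass = 288.6 × 1.18 = 340.548 g.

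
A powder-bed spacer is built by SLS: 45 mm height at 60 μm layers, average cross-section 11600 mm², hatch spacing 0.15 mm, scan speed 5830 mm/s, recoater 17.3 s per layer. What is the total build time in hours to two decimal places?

6.37 hours

Number of layers: 45 / 0.06 → 750 (rounded up).
Scan path per layer: 11600 / 0.15 → 77333.3 mm.
Laser time per layer: 77333.3 / 5830 → 13.2647 s.
Per-layer time: 13.2647 + 17.3 → 30.5647 s.
750 layers × 30.5647 s/layer = 22923.525 s, i.e. 6.37 hours.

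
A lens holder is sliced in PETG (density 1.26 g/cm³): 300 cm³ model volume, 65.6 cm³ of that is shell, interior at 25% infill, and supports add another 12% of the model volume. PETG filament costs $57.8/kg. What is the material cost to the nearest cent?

$11.67

Interior volume: 300 − 65.6 → 234.4 cm³.
Infill deposited = 0.25 × 234.4, so 58.6 cm³.
Support: 0.12 × 300 → 36 cm³.
Deposited volume = 65.6 + 58.6 + 36, so 160.2 cm³.
Mass = 160.2 × 1.26 = 201.852 g.
Cost = 201.852 g / 1000 × $57.8/kg = $11.67.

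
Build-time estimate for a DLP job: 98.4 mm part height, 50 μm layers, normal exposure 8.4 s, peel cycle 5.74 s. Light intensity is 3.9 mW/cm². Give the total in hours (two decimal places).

Layer count = ceil(98.4 / 0.05) = 1968.
Per-layer time: 8.4 + 5.74 → 14.14 s.
Build time: 1968 × 14.14 s = 27827.52 s, i.e. 7.73 hours.

7.73 hours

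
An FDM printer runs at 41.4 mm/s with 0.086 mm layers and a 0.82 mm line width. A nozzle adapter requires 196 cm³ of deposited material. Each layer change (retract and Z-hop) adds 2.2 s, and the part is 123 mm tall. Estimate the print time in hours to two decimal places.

19.52 hours

Extrusion cross-section = 0.086 × 0.82, so 0.07052 mm².
Path length: 196000 mm³ / 0.07052 mm² → 2779353.4 mm.
Print-move time: 2779353.4 / 41.4 → 67134.1 s.
Layers = ⌈123/0.086⌉ = 1431.
Non-print overhead: 1431 × 2.2 → 3148.2 s.
Altogether 67134.1 + 3148.2 = 70282.3 s, i.e. 19.52 hours.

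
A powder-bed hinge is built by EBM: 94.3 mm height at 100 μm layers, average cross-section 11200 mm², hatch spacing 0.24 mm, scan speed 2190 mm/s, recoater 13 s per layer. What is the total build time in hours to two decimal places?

Layers = ⌈94.3/0.1⌉ = 943.
Scan path per layer = 11200 / 0.24, so 46666.7 mm.
Scan time per layer = 46666.7 / 2190, so 21.309 s.
Time per layer = 21.309 + 13 = 34.309 s.
943 layers × 34.309 s/layer = 32353.387 s, i.e. 8.99 hours.

8.99 hours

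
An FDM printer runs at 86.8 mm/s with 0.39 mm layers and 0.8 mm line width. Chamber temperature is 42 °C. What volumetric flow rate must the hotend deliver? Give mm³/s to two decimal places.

27.08

Extrusion cross-section = 0.39 × 0.8 = 0.312 mm².
Q = v·A = 86.8 × 0.312 = 27.08 mm³/s.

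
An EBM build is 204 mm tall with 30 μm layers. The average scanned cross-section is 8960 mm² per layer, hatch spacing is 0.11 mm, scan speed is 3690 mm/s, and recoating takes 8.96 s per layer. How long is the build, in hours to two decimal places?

58.62 hours

Layer count = ceil(204 / 0.03) = 6800.
Scan path per layer: 8960 / 0.11 → 81454.5 mm.
Per-layer scan time = 81454.5 / 3690 = 22.0744 s.
Time per layer: 22.0744 + 8.96 → 31.0344 s.
Build time = 6800 × 31.0344 = 211033.92 s = 58.62 hours.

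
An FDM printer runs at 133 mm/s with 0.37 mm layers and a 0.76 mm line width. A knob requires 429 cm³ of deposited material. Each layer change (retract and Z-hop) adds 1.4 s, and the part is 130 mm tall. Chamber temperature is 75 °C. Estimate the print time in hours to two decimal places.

Line area: 0.37 × 0.76 → 0.2812 mm².
Total extruded path = 429000/0.2812 = 1525604.6 mm.
Print-move time = 1525604.6 / 133 = 11470.7 s.
Layers = ⌈130/0.37⌉ = 352.
Non-print overhead = 352 × 1.4 = 492.8 s.
Total = 11470.7 + 492.8 = 11963.5 s = 3.32 hours.

3.32 hours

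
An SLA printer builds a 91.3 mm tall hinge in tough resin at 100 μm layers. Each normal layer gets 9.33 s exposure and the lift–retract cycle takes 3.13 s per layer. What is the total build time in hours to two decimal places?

3.16 hours

Number of layers: 91.3 / 0.1 → 913 (rounded up).
Per-layer time = 9.33 + 3.13, so 12.46 s.
Build time: 913 × 12.46 s = 11375.98 s, i.e. 3.16 hours.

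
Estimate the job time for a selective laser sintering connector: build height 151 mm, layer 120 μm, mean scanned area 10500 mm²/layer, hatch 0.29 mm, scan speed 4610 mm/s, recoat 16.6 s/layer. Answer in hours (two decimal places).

Number of layers: 151 / 0.12 → 1259 (rounded up).
Scan path per layer: 10500 / 0.29 → 36206.9 mm.
Scan time per layer: 36206.9 / 4610 → 7.854 s.
Time per layer: 7.854 + 16.6 → 24.454 s.
Build time = 1259 × 24.454 = 30787.586 s = 8.55 hours.

8.55 hours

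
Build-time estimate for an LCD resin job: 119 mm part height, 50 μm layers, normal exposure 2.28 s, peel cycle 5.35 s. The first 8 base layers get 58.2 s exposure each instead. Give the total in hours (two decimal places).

5.17 hours

Layer count = ceil(119 / 0.05) = 2380.
Bottom layers = 8 × (58.2 + 5.35) = 508.4 s.
Regular layers = 2372 × (2.28 + 5.35), so 18098.36 s.
Total = 508.4 + 18098.36 = 18606.76 s = 5.17 hours.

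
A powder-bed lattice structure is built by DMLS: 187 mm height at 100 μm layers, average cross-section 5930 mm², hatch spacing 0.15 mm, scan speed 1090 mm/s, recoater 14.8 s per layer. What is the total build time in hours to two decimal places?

Layer count = ceil(187 / 0.1) = 1870.
Per-layer scan distance = 5930 / 0.15, so 39533.3 mm.
Laser time per layer = 39533.3 / 1090 = 36.2691 s.
Time per layer = 36.2691 + 14.8 = 51.0691 s.
Build time = 1870 × 51.0691 = 95499.217 s = 26.53 hours.

26.53 hours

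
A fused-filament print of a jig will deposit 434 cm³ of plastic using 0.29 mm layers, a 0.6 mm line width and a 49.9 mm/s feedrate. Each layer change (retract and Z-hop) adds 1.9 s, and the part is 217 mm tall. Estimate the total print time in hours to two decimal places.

14.28 hours

Line area = 0.29 × 0.6 = 0.174 mm².
Total extruded path = 434000/0.174 = 2494252.9 mm.
Print-move time = 2494252.9 / 49.9 = 49985 s.
Layers = ⌈217/0.29⌉ = 749.
Non-print overhead = 749 × 1.9 = 1423.1 s.
Total = 49985 + 1423.1 = 51408.1 s = 14.28 hours.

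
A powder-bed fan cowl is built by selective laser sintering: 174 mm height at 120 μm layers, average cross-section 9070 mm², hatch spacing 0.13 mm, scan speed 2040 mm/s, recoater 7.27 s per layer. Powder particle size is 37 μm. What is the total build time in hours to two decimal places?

Layer count = ceil(174 / 0.12) = 1450.
Scan path per layer = 9070 / 0.13, so 69769.2 mm.
Per-layer scan time = 69769.2 / 2040 = 34.2006 s.
Layer cycle = 34.2006 + 7.27, so 41.4706 s.
Build time = 1450 × 41.4706 = 60132.37 s = 16.70 hours.

16.70 hours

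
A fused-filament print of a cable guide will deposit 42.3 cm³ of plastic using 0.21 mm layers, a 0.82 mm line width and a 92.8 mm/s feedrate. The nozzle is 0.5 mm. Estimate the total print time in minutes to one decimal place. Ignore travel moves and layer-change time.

Line area = 0.21 × 0.82 = 0.1722 mm².
Toolpath length = 42.3 cm³ / 0.1722 mm² = 42300 / 0.1722 = 245644.6 mm.
Time extruding: 245644.6 / 92.8 → 2647 s.
Converting: 2647 s = 44.1 minutes.

44.1 minutes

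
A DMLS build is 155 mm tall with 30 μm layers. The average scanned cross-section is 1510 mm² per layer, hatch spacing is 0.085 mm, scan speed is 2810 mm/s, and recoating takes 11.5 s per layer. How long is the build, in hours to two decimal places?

Layers = ⌈155/0.03⌉ = 5167.
Per-layer scan distance = 1510 / 0.085, so 17764.7 mm.
Scan time per layer: 17764.7 / 2810 → 6.322 s.
Per-layer time: 6.322 + 11.5 → 17.822 s.
Build time = 5167 × 17.822 = 92086.274 s = 25.58 hours.

25.58 hours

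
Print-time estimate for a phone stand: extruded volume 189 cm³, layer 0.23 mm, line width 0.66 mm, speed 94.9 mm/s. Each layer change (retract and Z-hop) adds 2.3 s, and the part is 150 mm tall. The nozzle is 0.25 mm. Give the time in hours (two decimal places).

Bead cross-section: 0.23 × 0.66 → 0.1518 mm².
Path length: 189000 mm³ / 0.1518 mm² → 1245059.3 mm.
Print-move time = 1245059.3 / 94.9 = 13119.7 s.
Layer count = ceil(150 / 0.23) = 653.
Z-hop total = 653 × 2.3, so 1501.9 s.
Total = 13119.7 + 1501.9 = 14621.6 s = 4.06 hours.

4.06 hours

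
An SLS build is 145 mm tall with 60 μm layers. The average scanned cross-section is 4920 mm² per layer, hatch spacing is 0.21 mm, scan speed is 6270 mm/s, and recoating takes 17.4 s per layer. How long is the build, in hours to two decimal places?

Layer count = ceil(145 / 0.06) = 2417.
Scan path per layer = 4920 / 0.21, so 23428.6 mm.
Per-layer scan time: 23428.6 / 6270 → 3.7366 s.
Per-layer time = 3.7366 + 17.4 = 21.1366 s.
2417 layers × 21.1366 s/layer = 51087.1622 s, i.e. 14.19 hours.

14.19 hours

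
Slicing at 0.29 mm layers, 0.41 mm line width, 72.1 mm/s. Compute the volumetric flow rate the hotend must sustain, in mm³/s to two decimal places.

8.57

Bead cross-section = 0.29 × 0.41 = 0.1189 mm².
Volumetric flow = 72.1 × 0.1189 = 8.57 mm³/s.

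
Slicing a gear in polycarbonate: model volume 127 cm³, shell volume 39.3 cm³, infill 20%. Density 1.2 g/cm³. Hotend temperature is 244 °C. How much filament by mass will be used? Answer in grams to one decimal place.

68.2 g

Volume inside the shell = 127 − 39.3 = 87.7 cm³.
Deposited infill = 0.20 × 87.7, so 17.54 cm³.
Total extruded = 39.3 + 17.54, so 56.84 cm³.
Mass = 56.84 × 1.2 = 68.208 g.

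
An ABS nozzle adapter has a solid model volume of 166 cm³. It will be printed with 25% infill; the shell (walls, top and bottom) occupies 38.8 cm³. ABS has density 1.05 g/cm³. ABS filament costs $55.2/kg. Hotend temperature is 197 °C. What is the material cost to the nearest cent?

$4.09

Infill region = 166 − 38.8 = 127.2 cm³.
Deposited infill: 0.25 × 127.2 → 31.8 cm³.
Total printed volume = 38.8 + 31.8, so 70.6 cm³.
Mass: 70.6 × 1.05 → 74.13 g.
Cost = 74.13 g / 1000 × $55.2/kg = $4.09.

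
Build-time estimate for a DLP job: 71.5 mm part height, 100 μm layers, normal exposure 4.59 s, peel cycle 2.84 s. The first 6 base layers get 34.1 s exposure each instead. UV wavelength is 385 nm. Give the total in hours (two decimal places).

Number of layers: 71.5 / 0.1 → 715 (rounded up).
Burn-in layers = 6 × (34.1 + 2.84), so 221.64 s.
Remaining layers = 709 × (4.59 + 2.84), so 5267.87 s.
Sum: 221.64 + 5267.87 = 5489.51 s → 1.52 hours.

1.52 hours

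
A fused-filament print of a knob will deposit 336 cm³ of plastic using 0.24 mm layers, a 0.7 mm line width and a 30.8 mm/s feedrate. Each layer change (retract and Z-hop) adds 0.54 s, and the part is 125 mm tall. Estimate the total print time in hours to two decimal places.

18.12 hours

Extrusion cross-section = 0.24 × 0.7 = 0.168 mm².
Toolpath length = 336 cm³ / 0.168 mm² = 336000 / 0.168 = 2000000 mm.
Time extruding = 2000000 / 30.8 = 64935.1 s.
Layer count = ceil(125 / 0.24) = 521.
Z-hop total = 521 × 0.54 = 281.34 s.
Total = 64935.1 + 281.34 = 65216.44 s = 18.12 hours.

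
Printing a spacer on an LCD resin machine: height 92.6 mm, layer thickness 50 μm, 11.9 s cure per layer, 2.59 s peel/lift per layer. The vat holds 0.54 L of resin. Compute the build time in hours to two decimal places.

Layers = ⌈92.6/0.05⌉ = 1852.
Per-layer time = 11.9 + 2.59 = 14.49 s.
Build time: 1852 × 14.49 s = 26835.48 s, i.e. 7.45 hours.

7.45 hours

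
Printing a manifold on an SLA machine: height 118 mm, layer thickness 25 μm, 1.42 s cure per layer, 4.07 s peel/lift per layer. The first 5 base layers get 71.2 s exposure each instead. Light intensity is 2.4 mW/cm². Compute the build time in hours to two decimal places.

7.29 hours

Number of layers: 118 / 0.025 → 4720 (rounded up).
Base layers = 5 × (71.2 + 4.07), so 376.35 s.
Remaining layers = 4715 × (1.42 + 4.07) = 25885.35 s.
Sum: 376.35 + 25885.35 = 26261.7 s → 7.29 hours.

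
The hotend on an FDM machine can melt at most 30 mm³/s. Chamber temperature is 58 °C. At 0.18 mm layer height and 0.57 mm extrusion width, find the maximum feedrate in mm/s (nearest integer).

292 mm/s

A: 0.18 × 0.57 → 0.1026 mm².
Max speed = 30 / 0.1026 = 292.40 ≈ 292 mm/s.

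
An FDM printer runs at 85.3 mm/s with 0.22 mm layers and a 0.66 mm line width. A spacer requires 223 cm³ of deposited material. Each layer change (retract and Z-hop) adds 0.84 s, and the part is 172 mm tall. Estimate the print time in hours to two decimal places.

5.18 hours

Line area = 0.22 × 0.66, so 0.1452 mm².
Path length: 223000 mm³ / 0.1452 mm² → 1535812.7 mm.
Time extruding = 1535812.7 / 85.3, so 18004.8 s.
Layers = ⌈172/0.22⌉ = 782.
Layer-change overhead = 782 × 0.84 = 656.88 s.
Total = 18004.8 + 656.88 = 18661.68 s = 5.18 hours.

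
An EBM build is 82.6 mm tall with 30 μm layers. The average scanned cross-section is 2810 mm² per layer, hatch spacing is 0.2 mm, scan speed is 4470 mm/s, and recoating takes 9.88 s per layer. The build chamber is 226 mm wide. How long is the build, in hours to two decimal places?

9.96 hours

Layer count = ceil(82.6 / 0.03) = 2754.
Per-layer scan distance = 2810 / 0.2, so 14050 mm.
Per-layer scan time = 14050 / 4470 = 3.1432 s.
Per-layer time = 3.1432 + 9.88, so 13.0232 s.
Build time = 2754 × 13.0232 = 35865.8928 s = 9.96 hours.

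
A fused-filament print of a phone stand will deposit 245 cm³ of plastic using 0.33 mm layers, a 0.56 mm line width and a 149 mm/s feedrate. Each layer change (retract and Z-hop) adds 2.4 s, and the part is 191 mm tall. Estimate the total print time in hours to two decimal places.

Extrusion cross-section: 0.33 × 0.56 → 0.1848 mm².
Toolpath length = 245 cm³ / 0.1848 mm² = 245000 / 0.1848 = 1325757.6 mm.
Time extruding = 1325757.6 / 149 = 8897.7 s.
Layers = ⌈191/0.33⌉ = 579.
Z-hop total = 579 × 2.4 = 1389.6 s.
Total = 8897.7 + 1389.6 = 10287.3 s = 2.86 hours.

2.86 hours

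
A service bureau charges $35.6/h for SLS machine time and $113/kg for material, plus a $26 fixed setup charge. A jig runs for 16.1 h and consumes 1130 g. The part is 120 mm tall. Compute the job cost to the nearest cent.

Machine cost = 35.6 × 16.1 = $573.16.
Material charge: 113 × 1130/1000 → $127.69.
Adding setup: 573.16 + 127.69 + 26 → $726.85.

$726.85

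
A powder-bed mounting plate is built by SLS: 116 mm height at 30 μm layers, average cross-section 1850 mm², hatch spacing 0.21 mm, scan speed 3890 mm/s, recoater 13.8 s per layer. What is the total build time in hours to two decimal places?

17.26 hours

Number of layers: 116 / 0.03 → 3867 (rounded up).
Per-layer scan distance = 1850 / 0.21, so 8809.5 mm.
Scan time per layer: 8809.5 / 3890 → 2.2647 s.
Per-layer time = 2.2647 + 13.8, so 16.0647 s.
3867 layers × 16.0647 s/layer = 62122.1949 s, i.e. 17.26 hours.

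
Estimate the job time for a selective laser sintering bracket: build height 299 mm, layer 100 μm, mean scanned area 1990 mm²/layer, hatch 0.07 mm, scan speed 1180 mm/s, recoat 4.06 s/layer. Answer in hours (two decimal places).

23.38 hours

Layer count = ceil(299 / 0.1) = 2990.
Hatch length per layer = 1990 / 0.07 = 28428.6 mm.
Laser time per layer = 28428.6 / 1180, so 24.092 s.
Per-layer time = 24.092 + 4.06 = 28.152 s.
Total: 2990 × 28.152 s = 84174.48 s → 23.38 hours.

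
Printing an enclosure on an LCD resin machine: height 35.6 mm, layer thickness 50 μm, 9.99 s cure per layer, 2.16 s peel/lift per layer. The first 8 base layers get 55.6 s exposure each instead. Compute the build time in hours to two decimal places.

2.50 hours

Layer count = ceil(35.6 / 0.05) = 712.
Burn-in layers = 8 × (55.6 + 2.16), so 462.08 s.
Regular layers = 704 × (9.99 + 2.16), so 8553.6 s.
Sum: 462.08 + 8553.6 = 9015.68 s → 2.50 hours.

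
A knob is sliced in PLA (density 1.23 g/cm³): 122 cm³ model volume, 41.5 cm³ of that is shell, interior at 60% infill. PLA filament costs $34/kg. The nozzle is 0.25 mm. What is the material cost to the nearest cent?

$3.76

Infill region = 122 − 41.5, so 80.5 cm³.
Deposited infill = 0.60 × 80.5 = 48.3 cm³.
Total extruded: 41.5 + 48.3 → 89.8 cm³.
Mass: 89.8 × 1.23 → 110.454 g.
Cost = 110.454 g / 1000 × $34/kg = $3.76.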